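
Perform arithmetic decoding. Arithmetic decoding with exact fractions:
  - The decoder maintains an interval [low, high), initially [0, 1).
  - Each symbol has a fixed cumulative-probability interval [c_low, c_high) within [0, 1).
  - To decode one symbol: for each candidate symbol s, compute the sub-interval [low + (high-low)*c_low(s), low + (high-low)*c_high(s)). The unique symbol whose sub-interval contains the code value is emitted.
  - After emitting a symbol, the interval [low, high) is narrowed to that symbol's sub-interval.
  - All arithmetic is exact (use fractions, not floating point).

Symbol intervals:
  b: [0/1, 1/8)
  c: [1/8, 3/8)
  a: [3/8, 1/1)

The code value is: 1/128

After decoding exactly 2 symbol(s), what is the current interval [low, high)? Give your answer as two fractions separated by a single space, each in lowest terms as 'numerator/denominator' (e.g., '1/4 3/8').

Answer: 0/1 1/64

Derivation:
Step 1: interval [0/1, 1/1), width = 1/1 - 0/1 = 1/1
  'b': [0/1 + 1/1*0/1, 0/1 + 1/1*1/8) = [0/1, 1/8) <- contains code 1/128
  'c': [0/1 + 1/1*1/8, 0/1 + 1/1*3/8) = [1/8, 3/8)
  'a': [0/1 + 1/1*3/8, 0/1 + 1/1*1/1) = [3/8, 1/1)
  emit 'b', narrow to [0/1, 1/8)
Step 2: interval [0/1, 1/8), width = 1/8 - 0/1 = 1/8
  'b': [0/1 + 1/8*0/1, 0/1 + 1/8*1/8) = [0/1, 1/64) <- contains code 1/128
  'c': [0/1 + 1/8*1/8, 0/1 + 1/8*3/8) = [1/64, 3/64)
  'a': [0/1 + 1/8*3/8, 0/1 + 1/8*1/1) = [3/64, 1/8)
  emit 'b', narrow to [0/1, 1/64)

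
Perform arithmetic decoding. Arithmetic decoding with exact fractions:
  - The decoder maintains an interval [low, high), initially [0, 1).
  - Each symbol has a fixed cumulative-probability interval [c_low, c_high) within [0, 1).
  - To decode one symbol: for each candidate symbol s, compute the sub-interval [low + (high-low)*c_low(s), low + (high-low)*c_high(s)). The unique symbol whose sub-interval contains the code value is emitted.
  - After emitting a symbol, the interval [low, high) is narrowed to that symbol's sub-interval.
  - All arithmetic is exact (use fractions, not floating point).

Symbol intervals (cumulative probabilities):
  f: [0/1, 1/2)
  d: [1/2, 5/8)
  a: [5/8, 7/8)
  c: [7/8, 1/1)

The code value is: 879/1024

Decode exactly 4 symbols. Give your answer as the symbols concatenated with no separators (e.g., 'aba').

Answer: acfc

Derivation:
Step 1: interval [0/1, 1/1), width = 1/1 - 0/1 = 1/1
  'f': [0/1 + 1/1*0/1, 0/1 + 1/1*1/2) = [0/1, 1/2)
  'd': [0/1 + 1/1*1/2, 0/1 + 1/1*5/8) = [1/2, 5/8)
  'a': [0/1 + 1/1*5/8, 0/1 + 1/1*7/8) = [5/8, 7/8) <- contains code 879/1024
  'c': [0/1 + 1/1*7/8, 0/1 + 1/1*1/1) = [7/8, 1/1)
  emit 'a', narrow to [5/8, 7/8)
Step 2: interval [5/8, 7/8), width = 7/8 - 5/8 = 1/4
  'f': [5/8 + 1/4*0/1, 5/8 + 1/4*1/2) = [5/8, 3/4)
  'd': [5/8 + 1/4*1/2, 5/8 + 1/4*5/8) = [3/4, 25/32)
  'a': [5/8 + 1/4*5/8, 5/8 + 1/4*7/8) = [25/32, 27/32)
  'c': [5/8 + 1/4*7/8, 5/8 + 1/4*1/1) = [27/32, 7/8) <- contains code 879/1024
  emit 'c', narrow to [27/32, 7/8)
Step 3: interval [27/32, 7/8), width = 7/8 - 27/32 = 1/32
  'f': [27/32 + 1/32*0/1, 27/32 + 1/32*1/2) = [27/32, 55/64) <- contains code 879/1024
  'd': [27/32 + 1/32*1/2, 27/32 + 1/32*5/8) = [55/64, 221/256)
  'a': [27/32 + 1/32*5/8, 27/32 + 1/32*7/8) = [221/256, 223/256)
  'c': [27/32 + 1/32*7/8, 27/32 + 1/32*1/1) = [223/256, 7/8)
  emit 'f', narrow to [27/32, 55/64)
Step 4: interval [27/32, 55/64), width = 55/64 - 27/32 = 1/64
  'f': [27/32 + 1/64*0/1, 27/32 + 1/64*1/2) = [27/32, 109/128)
  'd': [27/32 + 1/64*1/2, 27/32 + 1/64*5/8) = [109/128, 437/512)
  'a': [27/32 + 1/64*5/8, 27/32 + 1/64*7/8) = [437/512, 439/512)
  'c': [27/32 + 1/64*7/8, 27/32 + 1/64*1/1) = [439/512, 55/64) <- contains code 879/1024
  emit 'c', narrow to [439/512, 55/64)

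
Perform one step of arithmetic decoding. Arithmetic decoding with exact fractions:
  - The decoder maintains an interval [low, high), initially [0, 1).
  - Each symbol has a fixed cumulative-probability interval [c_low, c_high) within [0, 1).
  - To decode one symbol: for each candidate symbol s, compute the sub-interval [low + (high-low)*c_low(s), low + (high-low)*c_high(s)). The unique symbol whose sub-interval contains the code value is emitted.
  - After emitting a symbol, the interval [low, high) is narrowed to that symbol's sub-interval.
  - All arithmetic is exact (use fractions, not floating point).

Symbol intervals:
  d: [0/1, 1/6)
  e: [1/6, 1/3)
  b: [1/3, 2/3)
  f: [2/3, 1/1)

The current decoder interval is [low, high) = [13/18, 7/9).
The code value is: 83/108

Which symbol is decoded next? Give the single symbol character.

Answer: f

Derivation:
Interval width = high − low = 7/9 − 13/18 = 1/18
Scaled code = (code − low) / width = (83/108 − 13/18) / 1/18 = 5/6
  d: [0/1, 1/6) 
  e: [1/6, 1/3) 
  b: [1/3, 2/3) 
  f: [2/3, 1/1) ← scaled code falls here ✓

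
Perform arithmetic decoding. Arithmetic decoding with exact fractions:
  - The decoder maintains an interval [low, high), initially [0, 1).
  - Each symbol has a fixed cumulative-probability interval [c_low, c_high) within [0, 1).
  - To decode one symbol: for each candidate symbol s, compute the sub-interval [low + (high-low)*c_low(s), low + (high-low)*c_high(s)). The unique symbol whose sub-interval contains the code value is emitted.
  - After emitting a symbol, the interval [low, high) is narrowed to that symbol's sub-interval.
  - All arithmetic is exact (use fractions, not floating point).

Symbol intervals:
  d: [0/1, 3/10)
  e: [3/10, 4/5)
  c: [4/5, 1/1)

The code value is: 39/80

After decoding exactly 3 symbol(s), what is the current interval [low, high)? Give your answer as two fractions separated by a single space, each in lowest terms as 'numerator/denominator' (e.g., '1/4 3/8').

Answer: 9/20 21/40

Derivation:
Step 1: interval [0/1, 1/1), width = 1/1 - 0/1 = 1/1
  'd': [0/1 + 1/1*0/1, 0/1 + 1/1*3/10) = [0/1, 3/10)
  'e': [0/1 + 1/1*3/10, 0/1 + 1/1*4/5) = [3/10, 4/5) <- contains code 39/80
  'c': [0/1 + 1/1*4/5, 0/1 + 1/1*1/1) = [4/5, 1/1)
  emit 'e', narrow to [3/10, 4/5)
Step 2: interval [3/10, 4/5), width = 4/5 - 3/10 = 1/2
  'd': [3/10 + 1/2*0/1, 3/10 + 1/2*3/10) = [3/10, 9/20)
  'e': [3/10 + 1/2*3/10, 3/10 + 1/2*4/5) = [9/20, 7/10) <- contains code 39/80
  'c': [3/10 + 1/2*4/5, 3/10 + 1/2*1/1) = [7/10, 4/5)
  emit 'e', narrow to [9/20, 7/10)
Step 3: interval [9/20, 7/10), width = 7/10 - 9/20 = 1/4
  'd': [9/20 + 1/4*0/1, 9/20 + 1/4*3/10) = [9/20, 21/40) <- contains code 39/80
  'e': [9/20 + 1/4*3/10, 9/20 + 1/4*4/5) = [21/40, 13/20)
  'c': [9/20 + 1/4*4/5, 9/20 + 1/4*1/1) = [13/20, 7/10)
  emit 'd', narrow to [9/20, 21/40)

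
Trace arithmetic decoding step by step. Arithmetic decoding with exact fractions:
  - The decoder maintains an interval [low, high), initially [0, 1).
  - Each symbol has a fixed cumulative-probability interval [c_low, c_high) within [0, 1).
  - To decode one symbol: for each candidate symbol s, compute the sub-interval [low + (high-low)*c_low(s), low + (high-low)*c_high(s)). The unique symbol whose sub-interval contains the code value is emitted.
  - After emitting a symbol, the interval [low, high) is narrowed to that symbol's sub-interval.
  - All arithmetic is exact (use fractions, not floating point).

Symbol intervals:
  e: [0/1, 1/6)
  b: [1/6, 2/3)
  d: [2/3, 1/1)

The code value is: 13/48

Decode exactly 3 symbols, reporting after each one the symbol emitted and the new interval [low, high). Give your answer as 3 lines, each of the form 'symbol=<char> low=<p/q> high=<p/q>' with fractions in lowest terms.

Step 1: interval [0/1, 1/1), width = 1/1 - 0/1 = 1/1
  'e': [0/1 + 1/1*0/1, 0/1 + 1/1*1/6) = [0/1, 1/6)
  'b': [0/1 + 1/1*1/6, 0/1 + 1/1*2/3) = [1/6, 2/3) <- contains code 13/48
  'd': [0/1 + 1/1*2/3, 0/1 + 1/1*1/1) = [2/3, 1/1)
  emit 'b', narrow to [1/6, 2/3)
Step 2: interval [1/6, 2/3), width = 2/3 - 1/6 = 1/2
  'e': [1/6 + 1/2*0/1, 1/6 + 1/2*1/6) = [1/6, 1/4)
  'b': [1/6 + 1/2*1/6, 1/6 + 1/2*2/3) = [1/4, 1/2) <- contains code 13/48
  'd': [1/6 + 1/2*2/3, 1/6 + 1/2*1/1) = [1/2, 2/3)
  emit 'b', narrow to [1/4, 1/2)
Step 3: interval [1/4, 1/2), width = 1/2 - 1/4 = 1/4
  'e': [1/4 + 1/4*0/1, 1/4 + 1/4*1/6) = [1/4, 7/24) <- contains code 13/48
  'b': [1/4 + 1/4*1/6, 1/4 + 1/4*2/3) = [7/24, 5/12)
  'd': [1/4 + 1/4*2/3, 1/4 + 1/4*1/1) = [5/12, 1/2)
  emit 'e', narrow to [1/4, 7/24)

Answer: symbol=b low=1/6 high=2/3
symbol=b low=1/4 high=1/2
symbol=e low=1/4 high=7/24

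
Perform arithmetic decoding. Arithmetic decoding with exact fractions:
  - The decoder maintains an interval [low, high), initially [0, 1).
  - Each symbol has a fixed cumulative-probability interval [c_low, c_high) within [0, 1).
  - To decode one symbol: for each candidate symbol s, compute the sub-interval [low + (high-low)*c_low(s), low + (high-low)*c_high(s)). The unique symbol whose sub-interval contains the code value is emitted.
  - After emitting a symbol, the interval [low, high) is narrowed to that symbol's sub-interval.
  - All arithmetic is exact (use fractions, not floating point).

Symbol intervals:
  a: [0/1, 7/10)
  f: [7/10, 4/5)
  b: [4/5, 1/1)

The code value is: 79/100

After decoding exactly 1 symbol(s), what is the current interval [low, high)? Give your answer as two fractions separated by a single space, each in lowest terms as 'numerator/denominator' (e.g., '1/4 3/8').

Answer: 7/10 4/5

Derivation:
Step 1: interval [0/1, 1/1), width = 1/1 - 0/1 = 1/1
  'a': [0/1 + 1/1*0/1, 0/1 + 1/1*7/10) = [0/1, 7/10)
  'f': [0/1 + 1/1*7/10, 0/1 + 1/1*4/5) = [7/10, 4/5) <- contains code 79/100
  'b': [0/1 + 1/1*4/5, 0/1 + 1/1*1/1) = [4/5, 1/1)
  emit 'f', narrow to [7/10, 4/5)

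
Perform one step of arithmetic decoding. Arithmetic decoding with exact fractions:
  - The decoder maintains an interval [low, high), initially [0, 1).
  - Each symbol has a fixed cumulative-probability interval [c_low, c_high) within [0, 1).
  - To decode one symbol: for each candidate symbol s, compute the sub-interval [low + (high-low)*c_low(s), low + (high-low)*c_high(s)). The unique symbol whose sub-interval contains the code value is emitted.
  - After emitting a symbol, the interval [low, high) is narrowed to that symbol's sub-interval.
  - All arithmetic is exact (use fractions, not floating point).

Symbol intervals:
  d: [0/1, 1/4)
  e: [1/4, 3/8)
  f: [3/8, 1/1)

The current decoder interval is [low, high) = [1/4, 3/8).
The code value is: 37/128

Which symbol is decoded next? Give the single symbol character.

Answer: e

Derivation:
Interval width = high − low = 3/8 − 1/4 = 1/8
Scaled code = (code − low) / width = (37/128 − 1/4) / 1/8 = 5/16
  d: [0/1, 1/4) 
  e: [1/4, 3/8) ← scaled code falls here ✓
  f: [3/8, 1/1) 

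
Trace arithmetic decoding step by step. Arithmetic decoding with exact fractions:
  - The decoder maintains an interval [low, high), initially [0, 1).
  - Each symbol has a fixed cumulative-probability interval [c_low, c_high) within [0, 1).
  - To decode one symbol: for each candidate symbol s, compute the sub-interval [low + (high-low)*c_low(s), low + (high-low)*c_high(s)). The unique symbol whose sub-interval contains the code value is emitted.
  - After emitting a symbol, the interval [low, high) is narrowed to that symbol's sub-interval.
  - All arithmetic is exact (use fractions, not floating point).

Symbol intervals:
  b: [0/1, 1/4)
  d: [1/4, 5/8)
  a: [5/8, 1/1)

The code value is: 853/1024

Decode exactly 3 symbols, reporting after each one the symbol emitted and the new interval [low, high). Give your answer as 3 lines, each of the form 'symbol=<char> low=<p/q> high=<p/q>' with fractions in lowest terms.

Step 1: interval [0/1, 1/1), width = 1/1 - 0/1 = 1/1
  'b': [0/1 + 1/1*0/1, 0/1 + 1/1*1/4) = [0/1, 1/4)
  'd': [0/1 + 1/1*1/4, 0/1 + 1/1*5/8) = [1/4, 5/8)
  'a': [0/1 + 1/1*5/8, 0/1 + 1/1*1/1) = [5/8, 1/1) <- contains code 853/1024
  emit 'a', narrow to [5/8, 1/1)
Step 2: interval [5/8, 1/1), width = 1/1 - 5/8 = 3/8
  'b': [5/8 + 3/8*0/1, 5/8 + 3/8*1/4) = [5/8, 23/32)
  'd': [5/8 + 3/8*1/4, 5/8 + 3/8*5/8) = [23/32, 55/64) <- contains code 853/1024
  'a': [5/8 + 3/8*5/8, 5/8 + 3/8*1/1) = [55/64, 1/1)
  emit 'd', narrow to [23/32, 55/64)
Step 3: interval [23/32, 55/64), width = 55/64 - 23/32 = 9/64
  'b': [23/32 + 9/64*0/1, 23/32 + 9/64*1/4) = [23/32, 193/256)
  'd': [23/32 + 9/64*1/4, 23/32 + 9/64*5/8) = [193/256, 413/512)
  'a': [23/32 + 9/64*5/8, 23/32 + 9/64*1/1) = [413/512, 55/64) <- contains code 853/1024
  emit 'a', narrow to [413/512, 55/64)

Answer: symbol=a low=5/8 high=1/1
symbol=d low=23/32 high=55/64
symbol=a low=413/512 high=55/64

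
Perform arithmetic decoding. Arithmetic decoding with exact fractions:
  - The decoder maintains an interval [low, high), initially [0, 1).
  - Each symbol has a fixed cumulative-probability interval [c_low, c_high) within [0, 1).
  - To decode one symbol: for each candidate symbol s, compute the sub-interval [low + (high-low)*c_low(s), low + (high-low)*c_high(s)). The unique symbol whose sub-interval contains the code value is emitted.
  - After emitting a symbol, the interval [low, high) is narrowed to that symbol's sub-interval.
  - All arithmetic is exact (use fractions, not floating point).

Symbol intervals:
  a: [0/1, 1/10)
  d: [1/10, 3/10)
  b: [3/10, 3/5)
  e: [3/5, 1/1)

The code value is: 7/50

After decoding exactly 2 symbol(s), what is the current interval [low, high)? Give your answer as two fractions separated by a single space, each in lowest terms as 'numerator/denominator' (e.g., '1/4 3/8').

Step 1: interval [0/1, 1/1), width = 1/1 - 0/1 = 1/1
  'a': [0/1 + 1/1*0/1, 0/1 + 1/1*1/10) = [0/1, 1/10)
  'd': [0/1 + 1/1*1/10, 0/1 + 1/1*3/10) = [1/10, 3/10) <- contains code 7/50
  'b': [0/1 + 1/1*3/10, 0/1 + 1/1*3/5) = [3/10, 3/5)
  'e': [0/1 + 1/1*3/5, 0/1 + 1/1*1/1) = [3/5, 1/1)
  emit 'd', narrow to [1/10, 3/10)
Step 2: interval [1/10, 3/10), width = 3/10 - 1/10 = 1/5
  'a': [1/10 + 1/5*0/1, 1/10 + 1/5*1/10) = [1/10, 3/25)
  'd': [1/10 + 1/5*1/10, 1/10 + 1/5*3/10) = [3/25, 4/25) <- contains code 7/50
  'b': [1/10 + 1/5*3/10, 1/10 + 1/5*3/5) = [4/25, 11/50)
  'e': [1/10 + 1/5*3/5, 1/10 + 1/5*1/1) = [11/50, 3/10)
  emit 'd', narrow to [3/25, 4/25)

Answer: 3/25 4/25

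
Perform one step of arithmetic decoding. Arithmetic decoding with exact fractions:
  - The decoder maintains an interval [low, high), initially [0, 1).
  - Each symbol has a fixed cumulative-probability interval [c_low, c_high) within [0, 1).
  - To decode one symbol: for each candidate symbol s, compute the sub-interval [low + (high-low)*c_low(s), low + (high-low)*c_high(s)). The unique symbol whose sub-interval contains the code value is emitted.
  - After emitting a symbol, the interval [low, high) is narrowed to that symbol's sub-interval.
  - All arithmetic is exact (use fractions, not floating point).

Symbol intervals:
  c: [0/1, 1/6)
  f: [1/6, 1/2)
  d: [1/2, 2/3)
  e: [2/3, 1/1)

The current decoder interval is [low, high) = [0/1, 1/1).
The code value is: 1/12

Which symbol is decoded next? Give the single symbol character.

Answer: c

Derivation:
Interval width = high − low = 1/1 − 0/1 = 1/1
Scaled code = (code − low) / width = (1/12 − 0/1) / 1/1 = 1/12
  c: [0/1, 1/6) ← scaled code falls here ✓
  f: [1/6, 1/2) 
  d: [1/2, 2/3) 
  e: [2/3, 1/1) 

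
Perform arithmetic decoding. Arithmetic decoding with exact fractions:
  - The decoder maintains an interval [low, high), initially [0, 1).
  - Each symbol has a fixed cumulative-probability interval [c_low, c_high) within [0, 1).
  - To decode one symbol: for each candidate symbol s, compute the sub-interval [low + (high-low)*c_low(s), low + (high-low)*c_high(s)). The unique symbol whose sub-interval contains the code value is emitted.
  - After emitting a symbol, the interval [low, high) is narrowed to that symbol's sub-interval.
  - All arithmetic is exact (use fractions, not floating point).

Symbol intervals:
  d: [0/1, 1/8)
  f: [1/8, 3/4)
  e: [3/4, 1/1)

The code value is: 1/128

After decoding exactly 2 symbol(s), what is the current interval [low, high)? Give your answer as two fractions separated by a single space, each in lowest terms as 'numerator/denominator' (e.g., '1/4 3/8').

Step 1: interval [0/1, 1/1), width = 1/1 - 0/1 = 1/1
  'd': [0/1 + 1/1*0/1, 0/1 + 1/1*1/8) = [0/1, 1/8) <- contains code 1/128
  'f': [0/1 + 1/1*1/8, 0/1 + 1/1*3/4) = [1/8, 3/4)
  'e': [0/1 + 1/1*3/4, 0/1 + 1/1*1/1) = [3/4, 1/1)
  emit 'd', narrow to [0/1, 1/8)
Step 2: interval [0/1, 1/8), width = 1/8 - 0/1 = 1/8
  'd': [0/1 + 1/8*0/1, 0/1 + 1/8*1/8) = [0/1, 1/64) <- contains code 1/128
  'f': [0/1 + 1/8*1/8, 0/1 + 1/8*3/4) = [1/64, 3/32)
  'e': [0/1 + 1/8*3/4, 0/1 + 1/8*1/1) = [3/32, 1/8)
  emit 'd', narrow to [0/1, 1/64)

Answer: 0/1 1/64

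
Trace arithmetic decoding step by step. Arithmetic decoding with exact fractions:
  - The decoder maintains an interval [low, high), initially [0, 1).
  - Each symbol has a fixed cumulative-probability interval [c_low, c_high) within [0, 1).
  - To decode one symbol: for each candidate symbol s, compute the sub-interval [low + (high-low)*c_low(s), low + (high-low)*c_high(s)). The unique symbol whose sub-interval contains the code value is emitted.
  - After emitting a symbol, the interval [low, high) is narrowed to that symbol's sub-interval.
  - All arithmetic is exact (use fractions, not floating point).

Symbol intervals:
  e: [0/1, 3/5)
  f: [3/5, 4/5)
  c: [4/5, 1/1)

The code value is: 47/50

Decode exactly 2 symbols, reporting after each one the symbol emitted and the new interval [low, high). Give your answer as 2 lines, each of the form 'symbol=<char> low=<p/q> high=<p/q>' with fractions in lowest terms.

Step 1: interval [0/1, 1/1), width = 1/1 - 0/1 = 1/1
  'e': [0/1 + 1/1*0/1, 0/1 + 1/1*3/5) = [0/1, 3/5)
  'f': [0/1 + 1/1*3/5, 0/1 + 1/1*4/5) = [3/5, 4/5)
  'c': [0/1 + 1/1*4/5, 0/1 + 1/1*1/1) = [4/5, 1/1) <- contains code 47/50
  emit 'c', narrow to [4/5, 1/1)
Step 2: interval [4/5, 1/1), width = 1/1 - 4/5 = 1/5
  'e': [4/5 + 1/5*0/1, 4/5 + 1/5*3/5) = [4/5, 23/25)
  'f': [4/5 + 1/5*3/5, 4/5 + 1/5*4/5) = [23/25, 24/25) <- contains code 47/50
  'c': [4/5 + 1/5*4/5, 4/5 + 1/5*1/1) = [24/25, 1/1)
  emit 'f', narrow to [23/25, 24/25)

Answer: symbol=c low=4/5 high=1/1
symbol=f low=23/25 high=24/25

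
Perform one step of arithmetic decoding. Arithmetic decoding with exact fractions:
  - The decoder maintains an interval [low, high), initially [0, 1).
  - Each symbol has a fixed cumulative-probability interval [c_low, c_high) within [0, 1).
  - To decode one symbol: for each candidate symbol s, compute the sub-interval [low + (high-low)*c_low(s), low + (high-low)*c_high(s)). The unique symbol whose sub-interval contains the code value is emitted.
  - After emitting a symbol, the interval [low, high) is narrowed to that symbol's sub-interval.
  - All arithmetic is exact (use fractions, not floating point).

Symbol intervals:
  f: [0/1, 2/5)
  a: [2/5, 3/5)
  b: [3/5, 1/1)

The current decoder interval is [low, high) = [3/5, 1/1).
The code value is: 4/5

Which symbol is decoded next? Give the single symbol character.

Answer: a

Derivation:
Interval width = high − low = 1/1 − 3/5 = 2/5
Scaled code = (code − low) / width = (4/5 − 3/5) / 2/5 = 1/2
  f: [0/1, 2/5) 
  a: [2/5, 3/5) ← scaled code falls here ✓
  b: [3/5, 1/1) 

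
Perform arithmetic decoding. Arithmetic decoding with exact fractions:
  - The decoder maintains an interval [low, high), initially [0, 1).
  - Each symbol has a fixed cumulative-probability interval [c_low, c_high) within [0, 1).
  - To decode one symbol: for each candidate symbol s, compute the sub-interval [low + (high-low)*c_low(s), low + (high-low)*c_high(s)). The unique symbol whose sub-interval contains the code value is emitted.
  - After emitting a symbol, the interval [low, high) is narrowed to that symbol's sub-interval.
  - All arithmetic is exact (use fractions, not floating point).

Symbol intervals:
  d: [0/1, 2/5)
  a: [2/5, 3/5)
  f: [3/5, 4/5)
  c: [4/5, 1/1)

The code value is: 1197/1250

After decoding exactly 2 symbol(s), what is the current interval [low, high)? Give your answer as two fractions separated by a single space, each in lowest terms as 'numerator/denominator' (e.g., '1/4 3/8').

Step 1: interval [0/1, 1/1), width = 1/1 - 0/1 = 1/1
  'd': [0/1 + 1/1*0/1, 0/1 + 1/1*2/5) = [0/1, 2/5)
  'a': [0/1 + 1/1*2/5, 0/1 + 1/1*3/5) = [2/5, 3/5)
  'f': [0/1 + 1/1*3/5, 0/1 + 1/1*4/5) = [3/5, 4/5)
  'c': [0/1 + 1/1*4/5, 0/1 + 1/1*1/1) = [4/5, 1/1) <- contains code 1197/1250
  emit 'c', narrow to [4/5, 1/1)
Step 2: interval [4/5, 1/1), width = 1/1 - 4/5 = 1/5
  'd': [4/5 + 1/5*0/1, 4/5 + 1/5*2/5) = [4/5, 22/25)
  'a': [4/5 + 1/5*2/5, 4/5 + 1/5*3/5) = [22/25, 23/25)
  'f': [4/5 + 1/5*3/5, 4/5 + 1/5*4/5) = [23/25, 24/25) <- contains code 1197/1250
  'c': [4/5 + 1/5*4/5, 4/5 + 1/5*1/1) = [24/25, 1/1)
  emit 'f', narrow to [23/25, 24/25)

Answer: 23/25 24/25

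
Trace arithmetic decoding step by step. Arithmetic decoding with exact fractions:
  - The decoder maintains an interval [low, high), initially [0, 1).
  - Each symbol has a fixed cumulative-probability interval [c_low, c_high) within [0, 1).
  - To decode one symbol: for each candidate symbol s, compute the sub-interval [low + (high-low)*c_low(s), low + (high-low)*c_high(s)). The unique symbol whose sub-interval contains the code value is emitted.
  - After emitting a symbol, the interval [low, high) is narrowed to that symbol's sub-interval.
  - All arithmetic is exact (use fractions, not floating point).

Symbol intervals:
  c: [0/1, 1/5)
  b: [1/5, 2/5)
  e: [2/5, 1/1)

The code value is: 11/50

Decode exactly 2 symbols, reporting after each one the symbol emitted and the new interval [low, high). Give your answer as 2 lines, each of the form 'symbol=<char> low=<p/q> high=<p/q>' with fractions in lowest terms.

Answer: symbol=b low=1/5 high=2/5
symbol=c low=1/5 high=6/25

Derivation:
Step 1: interval [0/1, 1/1), width = 1/1 - 0/1 = 1/1
  'c': [0/1 + 1/1*0/1, 0/1 + 1/1*1/5) = [0/1, 1/5)
  'b': [0/1 + 1/1*1/5, 0/1 + 1/1*2/5) = [1/5, 2/5) <- contains code 11/50
  'e': [0/1 + 1/1*2/5, 0/1 + 1/1*1/1) = [2/5, 1/1)
  emit 'b', narrow to [1/5, 2/5)
Step 2: interval [1/5, 2/5), width = 2/5 - 1/5 = 1/5
  'c': [1/5 + 1/5*0/1, 1/5 + 1/5*1/5) = [1/5, 6/25) <- contains code 11/50
  'b': [1/5 + 1/5*1/5, 1/5 + 1/5*2/5) = [6/25, 7/25)
  'e': [1/5 + 1/5*2/5, 1/5 + 1/5*1/1) = [7/25, 2/5)
  emit 'c', narrow to [1/5, 6/25)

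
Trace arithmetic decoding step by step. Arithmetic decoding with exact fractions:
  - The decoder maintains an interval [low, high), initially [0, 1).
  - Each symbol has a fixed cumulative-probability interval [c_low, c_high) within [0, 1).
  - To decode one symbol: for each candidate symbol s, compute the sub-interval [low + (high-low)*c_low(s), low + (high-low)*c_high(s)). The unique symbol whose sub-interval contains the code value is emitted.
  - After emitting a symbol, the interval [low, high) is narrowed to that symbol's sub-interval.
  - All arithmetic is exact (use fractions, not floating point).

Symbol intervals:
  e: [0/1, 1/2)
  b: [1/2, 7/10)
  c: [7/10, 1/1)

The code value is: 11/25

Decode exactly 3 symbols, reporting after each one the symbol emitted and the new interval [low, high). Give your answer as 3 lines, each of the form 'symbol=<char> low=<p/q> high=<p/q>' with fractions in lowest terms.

Step 1: interval [0/1, 1/1), width = 1/1 - 0/1 = 1/1
  'e': [0/1 + 1/1*0/1, 0/1 + 1/1*1/2) = [0/1, 1/2) <- contains code 11/25
  'b': [0/1 + 1/1*1/2, 0/1 + 1/1*7/10) = [1/2, 7/10)
  'c': [0/1 + 1/1*7/10, 0/1 + 1/1*1/1) = [7/10, 1/1)
  emit 'e', narrow to [0/1, 1/2)
Step 2: interval [0/1, 1/2), width = 1/2 - 0/1 = 1/2
  'e': [0/1 + 1/2*0/1, 0/1 + 1/2*1/2) = [0/1, 1/4)
  'b': [0/1 + 1/2*1/2, 0/1 + 1/2*7/10) = [1/4, 7/20)
  'c': [0/1 + 1/2*7/10, 0/1 + 1/2*1/1) = [7/20, 1/2) <- contains code 11/25
  emit 'c', narrow to [7/20, 1/2)
Step 3: interval [7/20, 1/2), width = 1/2 - 7/20 = 3/20
  'e': [7/20 + 3/20*0/1, 7/20 + 3/20*1/2) = [7/20, 17/40)
  'b': [7/20 + 3/20*1/2, 7/20 + 3/20*7/10) = [17/40, 91/200) <- contains code 11/25
  'c': [7/20 + 3/20*7/10, 7/20 + 3/20*1/1) = [91/200, 1/2)
  emit 'b', narrow to [17/40, 91/200)

Answer: symbol=e low=0/1 high=1/2
symbol=c low=7/20 high=1/2
symbol=b low=17/40 high=91/200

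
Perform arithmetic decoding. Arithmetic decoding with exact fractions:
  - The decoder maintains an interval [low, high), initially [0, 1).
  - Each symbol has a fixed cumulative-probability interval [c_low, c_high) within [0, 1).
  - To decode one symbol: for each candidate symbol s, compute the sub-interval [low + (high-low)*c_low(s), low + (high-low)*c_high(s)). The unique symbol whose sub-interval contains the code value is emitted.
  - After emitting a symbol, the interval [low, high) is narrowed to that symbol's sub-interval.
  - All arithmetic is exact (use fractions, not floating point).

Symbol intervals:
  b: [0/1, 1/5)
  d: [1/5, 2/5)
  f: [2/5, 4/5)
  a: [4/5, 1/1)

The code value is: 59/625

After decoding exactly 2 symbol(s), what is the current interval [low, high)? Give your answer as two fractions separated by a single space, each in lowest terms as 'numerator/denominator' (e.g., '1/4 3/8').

Step 1: interval [0/1, 1/1), width = 1/1 - 0/1 = 1/1
  'b': [0/1 + 1/1*0/1, 0/1 + 1/1*1/5) = [0/1, 1/5) <- contains code 59/625
  'd': [0/1 + 1/1*1/5, 0/1 + 1/1*2/5) = [1/5, 2/5)
  'f': [0/1 + 1/1*2/5, 0/1 + 1/1*4/5) = [2/5, 4/5)
  'a': [0/1 + 1/1*4/5, 0/1 + 1/1*1/1) = [4/5, 1/1)
  emit 'b', narrow to [0/1, 1/5)
Step 2: interval [0/1, 1/5), width = 1/5 - 0/1 = 1/5
  'b': [0/1 + 1/5*0/1, 0/1 + 1/5*1/5) = [0/1, 1/25)
  'd': [0/1 + 1/5*1/5, 0/1 + 1/5*2/5) = [1/25, 2/25)
  'f': [0/1 + 1/5*2/5, 0/1 + 1/5*4/5) = [2/25, 4/25) <- contains code 59/625
  'a': [0/1 + 1/5*4/5, 0/1 + 1/5*1/1) = [4/25, 1/5)
  emit 'f', narrow to [2/25, 4/25)

Answer: 2/25 4/25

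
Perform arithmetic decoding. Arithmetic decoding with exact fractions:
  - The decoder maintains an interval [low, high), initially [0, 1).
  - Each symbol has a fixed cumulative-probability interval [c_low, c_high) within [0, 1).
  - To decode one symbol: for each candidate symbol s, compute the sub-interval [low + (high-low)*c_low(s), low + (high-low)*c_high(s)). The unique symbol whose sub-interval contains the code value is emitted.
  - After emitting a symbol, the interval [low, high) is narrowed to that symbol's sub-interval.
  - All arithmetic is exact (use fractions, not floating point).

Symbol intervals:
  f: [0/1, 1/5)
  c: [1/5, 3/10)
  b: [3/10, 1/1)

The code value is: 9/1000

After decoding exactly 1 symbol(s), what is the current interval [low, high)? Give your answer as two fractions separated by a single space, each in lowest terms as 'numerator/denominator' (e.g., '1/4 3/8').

Answer: 0/1 1/5

Derivation:
Step 1: interval [0/1, 1/1), width = 1/1 - 0/1 = 1/1
  'f': [0/1 + 1/1*0/1, 0/1 + 1/1*1/5) = [0/1, 1/5) <- contains code 9/1000
  'c': [0/1 + 1/1*1/5, 0/1 + 1/1*3/10) = [1/5, 3/10)
  'b': [0/1 + 1/1*3/10, 0/1 + 1/1*1/1) = [3/10, 1/1)
  emit 'f', narrow to [0/1, 1/5)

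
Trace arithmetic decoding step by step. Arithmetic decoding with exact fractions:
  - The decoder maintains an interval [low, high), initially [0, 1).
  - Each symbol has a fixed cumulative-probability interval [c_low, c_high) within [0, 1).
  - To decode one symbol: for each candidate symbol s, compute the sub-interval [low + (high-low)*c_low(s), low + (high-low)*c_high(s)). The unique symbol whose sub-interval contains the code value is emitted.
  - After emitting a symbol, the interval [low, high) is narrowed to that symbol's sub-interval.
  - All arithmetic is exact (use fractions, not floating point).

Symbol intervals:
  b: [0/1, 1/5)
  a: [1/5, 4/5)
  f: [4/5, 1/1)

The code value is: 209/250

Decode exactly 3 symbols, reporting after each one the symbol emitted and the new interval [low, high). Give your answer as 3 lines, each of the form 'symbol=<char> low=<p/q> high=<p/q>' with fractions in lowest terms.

Answer: symbol=f low=4/5 high=1/1
symbol=b low=4/5 high=21/25
symbol=f low=104/125 high=21/25

Derivation:
Step 1: interval [0/1, 1/1), width = 1/1 - 0/1 = 1/1
  'b': [0/1 + 1/1*0/1, 0/1 + 1/1*1/5) = [0/1, 1/5)
  'a': [0/1 + 1/1*1/5, 0/1 + 1/1*4/5) = [1/5, 4/5)
  'f': [0/1 + 1/1*4/5, 0/1 + 1/1*1/1) = [4/5, 1/1) <- contains code 209/250
  emit 'f', narrow to [4/5, 1/1)
Step 2: interval [4/5, 1/1), width = 1/1 - 4/5 = 1/5
  'b': [4/5 + 1/5*0/1, 4/5 + 1/5*1/5) = [4/5, 21/25) <- contains code 209/250
  'a': [4/5 + 1/5*1/5, 4/5 + 1/5*4/5) = [21/25, 24/25)
  'f': [4/5 + 1/5*4/5, 4/5 + 1/5*1/1) = [24/25, 1/1)
  emit 'b', narrow to [4/5, 21/25)
Step 3: interval [4/5, 21/25), width = 21/25 - 4/5 = 1/25
  'b': [4/5 + 1/25*0/1, 4/5 + 1/25*1/5) = [4/5, 101/125)
  'a': [4/5 + 1/25*1/5, 4/5 + 1/25*4/5) = [101/125, 104/125)
  'f': [4/5 + 1/25*4/5, 4/5 + 1/25*1/1) = [104/125, 21/25) <- contains code 209/250
  emit 'f', narrow to [104/125, 21/25)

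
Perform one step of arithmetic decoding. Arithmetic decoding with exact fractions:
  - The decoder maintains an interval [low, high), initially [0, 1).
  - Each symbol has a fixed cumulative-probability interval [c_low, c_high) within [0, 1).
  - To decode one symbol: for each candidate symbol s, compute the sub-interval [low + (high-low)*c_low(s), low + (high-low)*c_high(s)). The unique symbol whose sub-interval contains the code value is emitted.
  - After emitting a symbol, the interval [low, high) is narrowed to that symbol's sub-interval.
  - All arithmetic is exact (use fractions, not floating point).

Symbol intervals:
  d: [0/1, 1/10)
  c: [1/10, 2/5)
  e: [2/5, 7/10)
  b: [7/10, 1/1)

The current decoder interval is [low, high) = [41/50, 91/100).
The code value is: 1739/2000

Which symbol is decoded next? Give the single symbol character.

Answer: e

Derivation:
Interval width = high − low = 91/100 − 41/50 = 9/100
Scaled code = (code − low) / width = (1739/2000 − 41/50) / 9/100 = 11/20
  d: [0/1, 1/10) 
  c: [1/10, 2/5) 
  e: [2/5, 7/10) ← scaled code falls here ✓
  b: [7/10, 1/1) 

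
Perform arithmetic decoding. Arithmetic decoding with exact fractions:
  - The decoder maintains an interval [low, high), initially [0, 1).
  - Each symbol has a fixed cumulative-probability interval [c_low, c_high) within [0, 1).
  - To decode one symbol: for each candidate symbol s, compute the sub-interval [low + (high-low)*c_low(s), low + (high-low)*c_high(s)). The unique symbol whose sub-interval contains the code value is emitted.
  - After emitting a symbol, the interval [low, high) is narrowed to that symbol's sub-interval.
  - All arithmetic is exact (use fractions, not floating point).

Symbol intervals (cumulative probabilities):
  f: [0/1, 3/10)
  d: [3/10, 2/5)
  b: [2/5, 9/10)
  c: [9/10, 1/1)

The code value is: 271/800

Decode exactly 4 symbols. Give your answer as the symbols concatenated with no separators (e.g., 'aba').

Step 1: interval [0/1, 1/1), width = 1/1 - 0/1 = 1/1
  'f': [0/1 + 1/1*0/1, 0/1 + 1/1*3/10) = [0/1, 3/10)
  'd': [0/1 + 1/1*3/10, 0/1 + 1/1*2/5) = [3/10, 2/5) <- contains code 271/800
  'b': [0/1 + 1/1*2/5, 0/1 + 1/1*9/10) = [2/5, 9/10)
  'c': [0/1 + 1/1*9/10, 0/1 + 1/1*1/1) = [9/10, 1/1)
  emit 'd', narrow to [3/10, 2/5)
Step 2: interval [3/10, 2/5), width = 2/5 - 3/10 = 1/10
  'f': [3/10 + 1/10*0/1, 3/10 + 1/10*3/10) = [3/10, 33/100)
  'd': [3/10 + 1/10*3/10, 3/10 + 1/10*2/5) = [33/100, 17/50) <- contains code 271/800
  'b': [3/10 + 1/10*2/5, 3/10 + 1/10*9/10) = [17/50, 39/100)
  'c': [3/10 + 1/10*9/10, 3/10 + 1/10*1/1) = [39/100, 2/5)
  emit 'd', narrow to [33/100, 17/50)
Step 3: interval [33/100, 17/50), width = 17/50 - 33/100 = 1/100
  'f': [33/100 + 1/100*0/1, 33/100 + 1/100*3/10) = [33/100, 333/1000)
  'd': [33/100 + 1/100*3/10, 33/100 + 1/100*2/5) = [333/1000, 167/500)
  'b': [33/100 + 1/100*2/5, 33/100 + 1/100*9/10) = [167/500, 339/1000) <- contains code 271/800
  'c': [33/100 + 1/100*9/10, 33/100 + 1/100*1/1) = [339/1000, 17/50)
  emit 'b', narrow to [167/500, 339/1000)
Step 4: interval [167/500, 339/1000), width = 339/1000 - 167/500 = 1/200
  'f': [167/500 + 1/200*0/1, 167/500 + 1/200*3/10) = [167/500, 671/2000)
  'd': [167/500 + 1/200*3/10, 167/500 + 1/200*2/5) = [671/2000, 42/125)
  'b': [167/500 + 1/200*2/5, 167/500 + 1/200*9/10) = [42/125, 677/2000)
  'c': [167/500 + 1/200*9/10, 167/500 + 1/200*1/1) = [677/2000, 339/1000) <- contains code 271/800
  emit 'c', narrow to [677/2000, 339/1000)

Answer: ddbc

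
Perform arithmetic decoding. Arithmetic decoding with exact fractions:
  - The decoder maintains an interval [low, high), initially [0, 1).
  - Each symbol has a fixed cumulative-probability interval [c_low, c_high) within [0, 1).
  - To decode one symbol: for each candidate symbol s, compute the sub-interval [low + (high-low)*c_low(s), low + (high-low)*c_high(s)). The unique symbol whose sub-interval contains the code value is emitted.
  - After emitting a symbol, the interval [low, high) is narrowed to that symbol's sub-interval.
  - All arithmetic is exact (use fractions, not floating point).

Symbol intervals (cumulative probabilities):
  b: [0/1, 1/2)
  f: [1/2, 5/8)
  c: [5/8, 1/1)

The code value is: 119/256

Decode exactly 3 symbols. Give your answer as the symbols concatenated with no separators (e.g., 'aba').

Answer: bcc

Derivation:
Step 1: interval [0/1, 1/1), width = 1/1 - 0/1 = 1/1
  'b': [0/1 + 1/1*0/1, 0/1 + 1/1*1/2) = [0/1, 1/2) <- contains code 119/256
  'f': [0/1 + 1/1*1/2, 0/1 + 1/1*5/8) = [1/2, 5/8)
  'c': [0/1 + 1/1*5/8, 0/1 + 1/1*1/1) = [5/8, 1/1)
  emit 'b', narrow to [0/1, 1/2)
Step 2: interval [0/1, 1/2), width = 1/2 - 0/1 = 1/2
  'b': [0/1 + 1/2*0/1, 0/1 + 1/2*1/2) = [0/1, 1/4)
  'f': [0/1 + 1/2*1/2, 0/1 + 1/2*5/8) = [1/4, 5/16)
  'c': [0/1 + 1/2*5/8, 0/1 + 1/2*1/1) = [5/16, 1/2) <- contains code 119/256
  emit 'c', narrow to [5/16, 1/2)
Step 3: interval [5/16, 1/2), width = 1/2 - 5/16 = 3/16
  'b': [5/16 + 3/16*0/1, 5/16 + 3/16*1/2) = [5/16, 13/32)
  'f': [5/16 + 3/16*1/2, 5/16 + 3/16*5/8) = [13/32, 55/128)
  'c': [5/16 + 3/16*5/8, 5/16 + 3/16*1/1) = [55/128, 1/2) <- contains code 119/256
  emit 'c', narrow to [55/128, 1/2)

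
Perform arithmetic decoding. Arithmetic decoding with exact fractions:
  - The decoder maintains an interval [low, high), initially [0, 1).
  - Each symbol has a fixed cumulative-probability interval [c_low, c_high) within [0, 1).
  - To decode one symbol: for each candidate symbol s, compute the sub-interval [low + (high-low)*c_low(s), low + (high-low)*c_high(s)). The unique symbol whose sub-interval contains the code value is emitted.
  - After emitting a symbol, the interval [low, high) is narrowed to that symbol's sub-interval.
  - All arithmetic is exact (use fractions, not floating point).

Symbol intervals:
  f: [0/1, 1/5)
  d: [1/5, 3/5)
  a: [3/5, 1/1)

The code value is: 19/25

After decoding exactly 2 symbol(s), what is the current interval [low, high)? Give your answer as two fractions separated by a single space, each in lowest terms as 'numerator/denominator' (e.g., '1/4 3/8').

Answer: 17/25 21/25

Derivation:
Step 1: interval [0/1, 1/1), width = 1/1 - 0/1 = 1/1
  'f': [0/1 + 1/1*0/1, 0/1 + 1/1*1/5) = [0/1, 1/5)
  'd': [0/1 + 1/1*1/5, 0/1 + 1/1*3/5) = [1/5, 3/5)
  'a': [0/1 + 1/1*3/5, 0/1 + 1/1*1/1) = [3/5, 1/1) <- contains code 19/25
  emit 'a', narrow to [3/5, 1/1)
Step 2: interval [3/5, 1/1), width = 1/1 - 3/5 = 2/5
  'f': [3/5 + 2/5*0/1, 3/5 + 2/5*1/5) = [3/5, 17/25)
  'd': [3/5 + 2/5*1/5, 3/5 + 2/5*3/5) = [17/25, 21/25) <- contains code 19/25
  'a': [3/5 + 2/5*3/5, 3/5 + 2/5*1/1) = [21/25, 1/1)
  emit 'd', narrow to [17/25, 21/25)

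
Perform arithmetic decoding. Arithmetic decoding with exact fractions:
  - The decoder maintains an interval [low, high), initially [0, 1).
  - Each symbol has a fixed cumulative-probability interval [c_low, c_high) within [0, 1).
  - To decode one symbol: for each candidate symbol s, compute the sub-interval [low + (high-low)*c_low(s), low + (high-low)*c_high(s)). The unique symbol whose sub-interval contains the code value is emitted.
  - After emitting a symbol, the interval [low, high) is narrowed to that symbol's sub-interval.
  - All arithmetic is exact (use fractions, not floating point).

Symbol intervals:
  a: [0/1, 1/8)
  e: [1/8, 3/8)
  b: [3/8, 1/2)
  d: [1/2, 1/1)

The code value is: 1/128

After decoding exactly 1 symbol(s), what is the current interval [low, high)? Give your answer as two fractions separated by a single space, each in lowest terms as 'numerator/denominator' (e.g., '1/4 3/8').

Answer: 0/1 1/8

Derivation:
Step 1: interval [0/1, 1/1), width = 1/1 - 0/1 = 1/1
  'a': [0/1 + 1/1*0/1, 0/1 + 1/1*1/8) = [0/1, 1/8) <- contains code 1/128
  'e': [0/1 + 1/1*1/8, 0/1 + 1/1*3/8) = [1/8, 3/8)
  'b': [0/1 + 1/1*3/8, 0/1 + 1/1*1/2) = [3/8, 1/2)
  'd': [0/1 + 1/1*1/2, 0/1 + 1/1*1/1) = [1/2, 1/1)
  emit 'a', narrow to [0/1, 1/8)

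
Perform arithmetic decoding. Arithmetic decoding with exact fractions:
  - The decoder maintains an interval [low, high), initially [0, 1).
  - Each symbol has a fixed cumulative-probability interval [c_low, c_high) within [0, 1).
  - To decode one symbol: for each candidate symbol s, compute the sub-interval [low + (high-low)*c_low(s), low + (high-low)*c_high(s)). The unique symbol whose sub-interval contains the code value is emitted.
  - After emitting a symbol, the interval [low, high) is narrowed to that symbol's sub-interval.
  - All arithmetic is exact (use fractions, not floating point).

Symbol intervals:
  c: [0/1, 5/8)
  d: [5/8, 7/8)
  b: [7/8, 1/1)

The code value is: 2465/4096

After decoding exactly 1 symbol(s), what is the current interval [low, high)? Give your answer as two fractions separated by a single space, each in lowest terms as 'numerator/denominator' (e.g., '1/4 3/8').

Answer: 0/1 5/8

Derivation:
Step 1: interval [0/1, 1/1), width = 1/1 - 0/1 = 1/1
  'c': [0/1 + 1/1*0/1, 0/1 + 1/1*5/8) = [0/1, 5/8) <- contains code 2465/4096
  'd': [0/1 + 1/1*5/8, 0/1 + 1/1*7/8) = [5/8, 7/8)
  'b': [0/1 + 1/1*7/8, 0/1 + 1/1*1/1) = [7/8, 1/1)
  emit 'c', narrow to [0/1, 5/8)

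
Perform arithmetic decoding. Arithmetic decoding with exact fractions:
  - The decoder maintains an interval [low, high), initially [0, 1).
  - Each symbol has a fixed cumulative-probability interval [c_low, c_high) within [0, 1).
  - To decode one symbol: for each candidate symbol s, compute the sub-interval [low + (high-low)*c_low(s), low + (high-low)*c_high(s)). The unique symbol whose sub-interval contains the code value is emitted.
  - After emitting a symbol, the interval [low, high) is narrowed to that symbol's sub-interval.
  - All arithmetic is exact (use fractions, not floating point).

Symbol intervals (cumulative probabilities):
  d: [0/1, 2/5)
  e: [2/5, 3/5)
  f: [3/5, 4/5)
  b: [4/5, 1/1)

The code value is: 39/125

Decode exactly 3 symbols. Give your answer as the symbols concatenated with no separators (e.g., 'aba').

Answer: dfb

Derivation:
Step 1: interval [0/1, 1/1), width = 1/1 - 0/1 = 1/1
  'd': [0/1 + 1/1*0/1, 0/1 + 1/1*2/5) = [0/1, 2/5) <- contains code 39/125
  'e': [0/1 + 1/1*2/5, 0/1 + 1/1*3/5) = [2/5, 3/5)
  'f': [0/1 + 1/1*3/5, 0/1 + 1/1*4/5) = [3/5, 4/5)
  'b': [0/1 + 1/1*4/5, 0/1 + 1/1*1/1) = [4/5, 1/1)
  emit 'd', narrow to [0/1, 2/5)
Step 2: interval [0/1, 2/5), width = 2/5 - 0/1 = 2/5
  'd': [0/1 + 2/5*0/1, 0/1 + 2/5*2/5) = [0/1, 4/25)
  'e': [0/1 + 2/5*2/5, 0/1 + 2/5*3/5) = [4/25, 6/25)
  'f': [0/1 + 2/5*3/5, 0/1 + 2/5*4/5) = [6/25, 8/25) <- contains code 39/125
  'b': [0/1 + 2/5*4/5, 0/1 + 2/5*1/1) = [8/25, 2/5)
  emit 'f', narrow to [6/25, 8/25)
Step 3: interval [6/25, 8/25), width = 8/25 - 6/25 = 2/25
  'd': [6/25 + 2/25*0/1, 6/25 + 2/25*2/5) = [6/25, 34/125)
  'e': [6/25 + 2/25*2/5, 6/25 + 2/25*3/5) = [34/125, 36/125)
  'f': [6/25 + 2/25*3/5, 6/25 + 2/25*4/5) = [36/125, 38/125)
  'b': [6/25 + 2/25*4/5, 6/25 + 2/25*1/1) = [38/125, 8/25) <- contains code 39/125
  emit 'b', narrow to [38/125, 8/25)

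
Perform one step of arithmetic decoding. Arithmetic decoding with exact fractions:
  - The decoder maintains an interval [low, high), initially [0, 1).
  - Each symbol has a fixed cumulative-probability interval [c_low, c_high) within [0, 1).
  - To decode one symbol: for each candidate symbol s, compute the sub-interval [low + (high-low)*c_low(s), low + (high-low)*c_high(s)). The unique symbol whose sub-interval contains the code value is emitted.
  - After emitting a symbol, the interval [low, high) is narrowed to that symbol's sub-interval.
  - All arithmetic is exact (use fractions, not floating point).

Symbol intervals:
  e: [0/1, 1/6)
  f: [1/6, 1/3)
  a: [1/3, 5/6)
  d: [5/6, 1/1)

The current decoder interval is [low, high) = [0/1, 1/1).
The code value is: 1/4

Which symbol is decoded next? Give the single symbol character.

Answer: f

Derivation:
Interval width = high − low = 1/1 − 0/1 = 1/1
Scaled code = (code − low) / width = (1/4 − 0/1) / 1/1 = 1/4
  e: [0/1, 1/6) 
  f: [1/6, 1/3) ← scaled code falls here ✓
  a: [1/3, 5/6) 
  d: [5/6, 1/1) 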